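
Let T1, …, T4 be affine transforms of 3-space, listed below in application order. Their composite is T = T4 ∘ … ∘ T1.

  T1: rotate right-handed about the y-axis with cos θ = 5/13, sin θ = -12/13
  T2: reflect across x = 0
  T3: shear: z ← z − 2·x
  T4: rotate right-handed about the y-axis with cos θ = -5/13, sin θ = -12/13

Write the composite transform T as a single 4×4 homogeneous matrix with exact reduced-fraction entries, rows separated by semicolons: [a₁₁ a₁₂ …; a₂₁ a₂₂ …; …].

T = [-239/169 0 168/169 0; 0 1 0 0; -170/169 0 239/169 0; 0 0 0 1]

T1 = [5/13 0 -12/13 0; 0 1 0 0; 12/13 0 5/13 0; 0 0 0 1]
T2·T1 = [-5/13 0 12/13 0; 0 1 0 0; 12/13 0 5/13 0; 0 0 0 1]
T3·…·T1 = [-5/13 0 12/13 0; 0 1 0 0; 22/13 0 -19/13 0; 0 0 0 1]
T4·…·T1 = [-239/169 0 168/169 0; 0 1 0 0; -170/169 0 239/169 0; 0 0 0 1]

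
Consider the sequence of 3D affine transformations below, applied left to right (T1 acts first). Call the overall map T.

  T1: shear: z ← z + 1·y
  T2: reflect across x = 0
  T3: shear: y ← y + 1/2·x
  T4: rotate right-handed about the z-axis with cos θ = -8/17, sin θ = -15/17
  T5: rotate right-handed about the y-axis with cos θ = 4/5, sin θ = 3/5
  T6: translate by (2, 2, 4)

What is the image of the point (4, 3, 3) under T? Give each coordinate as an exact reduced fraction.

T1 shear: z ← z + 1·y: (4, 3, 3) → (4, 3, 6)
T2 reflect across x = 0: (4, 3, 6) → (-4, 3, 6)
T3 shear: y ← y + 1/2·x: (-4, 3, 6) → (-4, 1, 6)
T4 rotate right-handed about the z-axis with cos θ = -8/17, sin θ = -15/17: (-4, 1, 6) → (47/17, 52/17, 6)
T5 rotate right-handed about the y-axis with cos θ = 4/5, sin θ = 3/5: (47/17, 52/17, 6) → (494/85, 52/17, 267/85)
T6 translate by (2, 2, 4): (494/85, 52/17, 267/85) → (664/85, 86/17, 607/85)

T(p) = (664/85, 86/17, 607/85)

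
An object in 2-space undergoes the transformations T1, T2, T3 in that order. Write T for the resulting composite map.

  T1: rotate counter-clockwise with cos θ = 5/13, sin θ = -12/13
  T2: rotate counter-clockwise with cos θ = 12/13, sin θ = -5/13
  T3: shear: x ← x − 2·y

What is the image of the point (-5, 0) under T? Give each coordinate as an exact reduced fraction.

T(p) = (-10, 5)

T1 rotate counter-clockwise with cos θ = 5/13, sin θ = -12/13: (-5, 0) → (-25/13, 60/13)
T2 rotate counter-clockwise with cos θ = 12/13, sin θ = -5/13: (-25/13, 60/13) → (0, 5)
T3 shear: x ← x − 2·y: (0, 5) → (-10, 5)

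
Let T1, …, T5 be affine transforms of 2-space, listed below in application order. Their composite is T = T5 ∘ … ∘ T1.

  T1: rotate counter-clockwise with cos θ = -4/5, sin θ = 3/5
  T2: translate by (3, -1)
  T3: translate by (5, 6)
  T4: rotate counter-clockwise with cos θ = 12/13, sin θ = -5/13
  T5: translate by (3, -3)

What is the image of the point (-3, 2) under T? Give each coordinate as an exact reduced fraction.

T1 rotate counter-clockwise with cos θ = -4/5, sin θ = 3/5: (-3, 2) → (6/5, -17/5)
T2 translate by (3, -1): (6/5, -17/5) → (21/5, -22/5)
T3 translate by (5, 6): (21/5, -22/5) → (46/5, 8/5)
T4 rotate counter-clockwise with cos θ = 12/13, sin θ = -5/13: (46/5, 8/5) → (592/65, -134/65)
T5 translate by (3, -3): (592/65, -134/65) → (787/65, -329/65)

T(p) = (787/65, -329/65)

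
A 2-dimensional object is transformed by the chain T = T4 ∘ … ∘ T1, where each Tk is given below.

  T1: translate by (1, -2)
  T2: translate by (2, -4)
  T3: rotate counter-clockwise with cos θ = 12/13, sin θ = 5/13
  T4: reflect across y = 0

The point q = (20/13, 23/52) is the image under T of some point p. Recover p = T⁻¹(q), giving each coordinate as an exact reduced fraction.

T1 = [1 0 1; 0 1 -2; 0 0 1]
T2·T1 = [1 0 3; 0 1 -6; 0 0 1]
T3·…·T1 = [12/13 -5/13 66/13; 5/13 12/13 -57/13; 0 0 1]
T4·…·T1 = [12/13 -5/13 66/13; -5/13 -12/13 57/13; 0 0 1]
det M = -1; M⁻¹ = [12/13 -5/13 -3; -5/13 -12/13 6; 0 0 1]
M⁻¹ · (20/13, 23/52)ᵀ = (-7/4, 5)ᵀ

p = (-7/4, 5)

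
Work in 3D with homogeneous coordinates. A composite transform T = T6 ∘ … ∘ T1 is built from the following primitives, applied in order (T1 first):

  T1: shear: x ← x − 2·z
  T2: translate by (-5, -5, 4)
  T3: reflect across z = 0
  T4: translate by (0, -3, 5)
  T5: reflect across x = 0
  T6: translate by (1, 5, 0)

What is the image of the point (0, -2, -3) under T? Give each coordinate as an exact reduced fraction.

T1 shear: x ← x − 2·z: (0, -2, -3) → (6, -2, -3)
T2 translate by (-5, -5, 4): (6, -2, -3) → (1, -7, 1)
T3 reflect across z = 0: (1, -7, 1) → (1, -7, -1)
T4 translate by (0, -3, 5): (1, -7, -1) → (1, -10, 4)
T5 reflect across x = 0: (1, -10, 4) → (-1, -10, 4)
T6 translate by (1, 5, 0): (-1, -10, 4) → (0, -5, 4)

T(p) = (0, -5, 4)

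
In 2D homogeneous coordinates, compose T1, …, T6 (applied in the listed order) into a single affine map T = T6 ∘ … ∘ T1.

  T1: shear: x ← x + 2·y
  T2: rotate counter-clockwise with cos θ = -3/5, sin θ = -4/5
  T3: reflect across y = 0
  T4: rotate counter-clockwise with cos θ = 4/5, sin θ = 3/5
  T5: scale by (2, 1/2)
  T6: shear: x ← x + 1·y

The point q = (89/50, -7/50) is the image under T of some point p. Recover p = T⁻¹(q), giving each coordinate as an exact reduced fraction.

p = (-1, 0)

T1 = [1 2 0; 0 1 0; 0 0 1]
T2·T1 = [-3/5 -2/5 0; -4/5 -11/5 0; 0 0 1]
T3·…·T1 = [-3/5 -2/5 0; 4/5 11/5 0; 0 0 1]
T4·…·T1 = [-24/25 -41/25 0; 7/25 38/25 0; 0 0 1]
T5·…·T1 = [-48/25 -82/25 0; 7/50 19/25 0; 0 0 1]
T6·…·T1 = [-89/50 -63/25 0; 7/50 19/25 0; 0 0 1]
det M = -1; M⁻¹ = [-19/25 -63/25 0; 7/50 89/50 0; 0 0 1]
M⁻¹ · (89/50, -7/50)ᵀ = (-1, 0)ᵀ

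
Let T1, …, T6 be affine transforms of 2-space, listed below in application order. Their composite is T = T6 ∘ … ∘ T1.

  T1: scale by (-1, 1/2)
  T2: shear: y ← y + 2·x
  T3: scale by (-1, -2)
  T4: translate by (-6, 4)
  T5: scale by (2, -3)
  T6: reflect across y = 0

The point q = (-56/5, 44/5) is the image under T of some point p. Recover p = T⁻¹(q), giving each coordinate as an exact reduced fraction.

p = (2/5, 8/3)

T1 = [-1 0 0; 0 1/2 0; 0 0 1]
T2·T1 = [-1 0 0; -2 1/2 0; 0 0 1]
T3·…·T1 = [1 0 0; 4 -1 0; 0 0 1]
T4·…·T1 = [1 0 -6; 4 -1 4; 0 0 1]
T5·…·T1 = [2 0 -12; -12 3 -12; 0 0 1]
T6·…·T1 = [2 0 -12; 12 -3 12; 0 0 1]
det M = -6; M⁻¹ = [1/2 0 6; 2 -1/3 28; 0 0 1]
M⁻¹ · (-56/5, 44/5)ᵀ = (2/5, 8/3)ᵀ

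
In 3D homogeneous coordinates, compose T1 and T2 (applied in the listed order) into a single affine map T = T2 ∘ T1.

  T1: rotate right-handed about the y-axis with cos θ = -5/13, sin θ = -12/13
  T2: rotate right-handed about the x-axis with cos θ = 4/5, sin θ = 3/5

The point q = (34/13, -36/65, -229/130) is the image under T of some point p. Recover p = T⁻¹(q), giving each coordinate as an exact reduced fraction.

T1 = [-5/13 0 -12/13 0; 0 1 0 0; 12/13 0 -5/13 0; 0 0 0 1]
T2·T1 = [-5/13 0 -12/13 0; -36/65 4/5 3/13 0; 48/65 3/5 -4/13 0; 0 0 0 1]
det M = 1; M⁻¹ = [-5/13 -36/65 48/65 0; 0 4/5 3/5 0; -12/13 3/13 -4/13 0; 0 0 0 1]
M⁻¹ · (34/13, -36/65, -229/130)ᵀ = (-2, -3/2, -2)ᵀ

p = (-2, -3/2, -2)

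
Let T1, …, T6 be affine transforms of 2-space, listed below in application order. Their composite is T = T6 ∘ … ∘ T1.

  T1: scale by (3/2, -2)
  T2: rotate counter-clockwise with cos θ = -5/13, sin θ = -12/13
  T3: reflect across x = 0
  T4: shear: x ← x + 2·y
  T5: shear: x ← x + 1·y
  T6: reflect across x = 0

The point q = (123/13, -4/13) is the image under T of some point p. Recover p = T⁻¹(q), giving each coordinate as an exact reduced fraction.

p = (-2, -4)

T1 = [3/2 0 0; 0 -2 0; 0 0 1]
T2·T1 = [-15/26 -24/13 0; -18/13 10/13 0; 0 0 1]
T3·…·T1 = [15/26 24/13 0; -18/13 10/13 0; 0 0 1]
T4·…·T1 = [-57/26 44/13 0; -18/13 10/13 0; 0 0 1]
T5·…·T1 = [-93/26 54/13 0; -18/13 10/13 0; 0 0 1]
T6·…·T1 = [93/26 -54/13 0; -18/13 10/13 0; 0 0 1]
det M = -3; M⁻¹ = [-10/39 -18/13 0; -6/13 -31/26 0; 0 0 1]
M⁻¹ · (123/13, -4/13)ᵀ = (-2, -4)ᵀ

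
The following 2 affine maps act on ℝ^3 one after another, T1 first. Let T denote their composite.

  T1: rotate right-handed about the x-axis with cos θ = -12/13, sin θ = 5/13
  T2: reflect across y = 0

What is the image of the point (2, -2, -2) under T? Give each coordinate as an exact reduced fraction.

T1 rotate right-handed about the x-axis with cos θ = -12/13, sin θ = 5/13: (2, -2, -2) → (2, 34/13, 14/13)
T2 reflect across y = 0: (2, 34/13, 14/13) → (2, -34/13, 14/13)

T(p) = (2, -34/13, 14/13)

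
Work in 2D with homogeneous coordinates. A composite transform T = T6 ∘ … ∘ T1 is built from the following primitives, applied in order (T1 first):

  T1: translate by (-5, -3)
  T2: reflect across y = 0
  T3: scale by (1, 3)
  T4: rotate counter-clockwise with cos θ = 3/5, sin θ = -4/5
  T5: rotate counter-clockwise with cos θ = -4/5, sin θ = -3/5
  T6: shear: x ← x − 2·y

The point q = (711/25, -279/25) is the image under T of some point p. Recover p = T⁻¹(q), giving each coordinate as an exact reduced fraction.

p = (-4, 0)

T1 = [1 0 -5; 0 1 -3; 0 0 1]
T2·T1 = [1 0 -5; 0 -1 3; 0 0 1]
T3·…·T1 = [1 0 -5; 0 -3 9; 0 0 1]
T4·…·T1 = [3/5 -12/5 21/5; -4/5 -9/5 47/5; 0 0 1]
T5·…·T1 = [-24/25 21/25 57/25; 7/25 72/25 -251/25; 0 0 1]
T6·…·T1 = [-38/25 -123/25 559/25; 7/25 72/25 -251/25; 0 0 1]
det M = -3; M⁻¹ = [-24/25 -41/25 5; 7/75 38/75 3; 0 0 1]
M⁻¹ · (711/25, -279/25)ᵀ = (-4, 0)ᵀ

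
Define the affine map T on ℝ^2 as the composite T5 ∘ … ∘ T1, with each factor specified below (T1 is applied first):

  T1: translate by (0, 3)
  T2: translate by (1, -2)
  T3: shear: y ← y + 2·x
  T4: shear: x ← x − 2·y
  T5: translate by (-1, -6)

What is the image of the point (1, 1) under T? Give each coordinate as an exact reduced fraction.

T(p) = (-11, 0)

T1 translate by (0, 3): (1, 1) → (1, 4)
T2 translate by (1, -2): (1, 4) → (2, 2)
T3 shear: y ← y + 2·x: (2, 2) → (2, 6)
T4 shear: x ← x − 2·y: (2, 6) → (-10, 6)
T5 translate by (-1, -6): (-10, 6) → (-11, 0)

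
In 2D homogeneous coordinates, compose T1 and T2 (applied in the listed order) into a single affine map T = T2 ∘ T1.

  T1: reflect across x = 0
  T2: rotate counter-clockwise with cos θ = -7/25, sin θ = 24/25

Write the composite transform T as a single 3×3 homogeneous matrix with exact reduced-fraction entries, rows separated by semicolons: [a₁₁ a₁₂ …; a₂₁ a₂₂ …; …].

T1 = [-1 0 0; 0 1 0; 0 0 1]
T2·T1 = [7/25 -24/25 0; -24/25 -7/25 0; 0 0 1]

T = [7/25 -24/25 0; -24/25 -7/25 0; 0 0 1]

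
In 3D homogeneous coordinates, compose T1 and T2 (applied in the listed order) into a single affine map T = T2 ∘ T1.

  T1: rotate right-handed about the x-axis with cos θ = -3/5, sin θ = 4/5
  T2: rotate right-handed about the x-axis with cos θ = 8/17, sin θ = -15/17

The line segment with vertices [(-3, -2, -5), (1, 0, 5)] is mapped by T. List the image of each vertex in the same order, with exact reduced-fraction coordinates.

image vertices: (-3, 313/85, -334/85), (1, -77/17, 36/17)

T1 rotate right-handed about the x-axis with cos θ = -3/5, sin θ = 4/5: (-3, -2, -5) → (-3, 26/5, 7/5); (1, 0, 5) → (1, -4, -3)
T2 rotate right-handed about the x-axis with cos θ = 8/17, sin θ = -15/17: (-3, 26/5, 7/5) → (-3, 313/85, -334/85); (1, -4, -3) → (1, -77/17, 36/17)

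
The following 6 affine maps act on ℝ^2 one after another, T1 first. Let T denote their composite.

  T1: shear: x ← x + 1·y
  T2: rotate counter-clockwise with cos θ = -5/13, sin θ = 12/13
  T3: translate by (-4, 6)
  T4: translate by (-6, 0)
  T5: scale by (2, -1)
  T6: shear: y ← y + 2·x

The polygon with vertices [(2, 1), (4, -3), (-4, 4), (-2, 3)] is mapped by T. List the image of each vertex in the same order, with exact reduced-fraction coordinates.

image vertices: (-314/13, -737/13), (-198/13, -501/13), (-356/13, -770/13), (-342/13, -759/13)

T1 shear: x ← x + 1·y: (2, 1) → (3, 1); (4, -3) → (1, -3); (-4, 4) → (0, 4); (-2, 3) → (1, 3)
T2 rotate counter-clockwise with cos θ = -5/13, sin θ = 12/13: (3, 1) → (-27/13, 31/13); (1, -3) → (31/13, 27/13); (0, 4) → (-48/13, -20/13); (1, 3) → (-41/13, -3/13)
T3 translate by (-4, 6): (-27/13, 31/13) → (-79/13, 109/13); (31/13, 27/13) → (-21/13, 105/13); (-48/13, -20/13) → (-100/13, 58/13); (-41/13, -3/13) → (-93/13, 75/13)
T4 translate by (-6, 0): (-79/13, 109/13) → (-157/13, 109/13); (-21/13, 105/13) → (-99/13, 105/13); (-100/13, 58/13) → (-178/13, 58/13); (-93/13, 75/13) → (-171/13, 75/13)
T5 scale by (2, -1): (-157/13, 109/13) → (-314/13, -109/13); (-99/13, 105/13) → (-198/13, -105/13); (-178/13, 58/13) → (-356/13, -58/13); (-171/13, 75/13) → (-342/13, -75/13)
T6 shear: y ← y + 2·x: (-314/13, -109/13) → (-314/13, -737/13); (-198/13, -105/13) → (-198/13, -501/13); (-356/13, -58/13) → (-356/13, -770/13); (-342/13, -75/13) → (-342/13, -759/13)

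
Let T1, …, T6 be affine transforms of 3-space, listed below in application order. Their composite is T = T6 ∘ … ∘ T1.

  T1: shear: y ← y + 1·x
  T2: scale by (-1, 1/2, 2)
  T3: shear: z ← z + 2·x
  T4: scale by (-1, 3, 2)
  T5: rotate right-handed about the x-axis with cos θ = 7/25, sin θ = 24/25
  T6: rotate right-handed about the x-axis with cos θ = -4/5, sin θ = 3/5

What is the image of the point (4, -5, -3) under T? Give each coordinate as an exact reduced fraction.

T1 shear: y ← y + 1·x: (4, -5, -3) → (4, -1, -3)
T2 scale by (-1, 1/2, 2): (4, -1, -3) → (-4, -1/2, -6)
T3 shear: z ← z + 2·x: (-4, -1/2, -6) → (-4, -1/2, -14)
T4 scale by (-1, 3, 2): (-4, -1/2, -14) → (4, -3/2, -28)
T5 rotate right-handed about the x-axis with cos θ = 7/25, sin θ = 24/25: (4, -3/2, -28) → (4, 1323/50, -232/25)
T6 rotate right-handed about the x-axis with cos θ = -4/5, sin θ = 3/5: (4, 1323/50, -232/25) → (4, -78/5, 233/10)

T(p) = (4, -78/5, 233/10)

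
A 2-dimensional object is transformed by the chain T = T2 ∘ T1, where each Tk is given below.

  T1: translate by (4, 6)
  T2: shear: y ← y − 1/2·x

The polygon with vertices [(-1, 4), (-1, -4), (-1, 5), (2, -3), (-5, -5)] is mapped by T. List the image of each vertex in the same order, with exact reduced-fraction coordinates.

T1 translate by (4, 6): (-1, 4) → (3, 10); (-1, -4) → (3, 2); (-1, 5) → (3, 11); (2, -3) → (6, 3); (-5, -5) → (-1, 1)
T2 shear: y ← y − 1/2·x: (3, 10) → (3, 17/2); (3, 2) → (3, 1/2); (3, 11) → (3, 19/2); (6, 3) → (6, 0); (-1, 1) → (-1, 3/2)

image vertices: (3, 17/2), (3, 1/2), (3, 19/2), (6, 0), (-1, 3/2)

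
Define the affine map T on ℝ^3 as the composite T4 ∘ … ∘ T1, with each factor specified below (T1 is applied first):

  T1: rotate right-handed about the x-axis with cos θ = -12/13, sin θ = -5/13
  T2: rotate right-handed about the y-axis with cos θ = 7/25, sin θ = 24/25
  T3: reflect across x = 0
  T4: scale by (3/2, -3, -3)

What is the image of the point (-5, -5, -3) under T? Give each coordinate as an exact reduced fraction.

T1 rotate right-handed about the x-axis with cos θ = -12/13, sin θ = -5/13: (-5, -5, -3) → (-5, 45/13, 61/13)
T2 rotate right-handed about the y-axis with cos θ = 7/25, sin θ = 24/25: (-5, 45/13, 61/13) → (1009/325, 45/13, 1987/325)
T3 reflect across x = 0: (1009/325, 45/13, 1987/325) → (-1009/325, 45/13, 1987/325)
T4 scale by (3/2, -3, -3): (-1009/325, 45/13, 1987/325) → (-3027/650, -135/13, -5961/325)

T(p) = (-3027/650, -135/13, -5961/325)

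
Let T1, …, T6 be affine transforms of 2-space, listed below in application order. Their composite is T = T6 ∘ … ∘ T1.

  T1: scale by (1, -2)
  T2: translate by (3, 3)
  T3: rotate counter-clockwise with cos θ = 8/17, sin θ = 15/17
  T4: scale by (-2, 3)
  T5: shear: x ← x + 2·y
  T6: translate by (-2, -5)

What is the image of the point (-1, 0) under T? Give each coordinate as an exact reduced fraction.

T1 scale by (1, -2): (-1, 0) → (-1, 0)
T2 translate by (3, 3): (-1, 0) → (2, 3)
T3 rotate counter-clockwise with cos θ = 8/17, sin θ = 15/17: (2, 3) → (-29/17, 54/17)
T4 scale by (-2, 3): (-29/17, 54/17) → (58/17, 162/17)
T5 shear: x ← x + 2·y: (58/17, 162/17) → (382/17, 162/17)
T6 translate by (-2, -5): (382/17, 162/17) → (348/17, 77/17)

T(p) = (348/17, 77/17)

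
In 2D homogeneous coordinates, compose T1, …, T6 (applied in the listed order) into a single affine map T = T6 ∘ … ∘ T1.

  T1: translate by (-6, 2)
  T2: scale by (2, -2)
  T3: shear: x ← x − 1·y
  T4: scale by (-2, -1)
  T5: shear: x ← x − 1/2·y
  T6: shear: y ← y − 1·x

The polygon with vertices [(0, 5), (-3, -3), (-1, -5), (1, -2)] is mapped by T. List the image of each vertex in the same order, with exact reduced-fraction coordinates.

image vertices: (-11, 25), (41, -43), (43, -49), (20, -20)

T1 translate by (-6, 2): (0, 5) → (-6, 7); (-3, -3) → (-9, -1); (-1, -5) → (-7, -3); (1, -2) → (-5, 0)
T2 scale by (2, -2): (-6, 7) → (-12, -14); (-9, -1) → (-18, 2); (-7, -3) → (-14, 6); (-5, 0) → (-10, 0)
T3 shear: x ← x − 1·y: (-12, -14) → (2, -14); (-18, 2) → (-20, 2); (-14, 6) → (-20, 6); (-10, 0) → (-10, 0)
T4 scale by (-2, -1): (2, -14) → (-4, 14); (-20, 2) → (40, -2); (-20, 6) → (40, -6); (-10, 0) → (20, 0)
T5 shear: x ← x − 1/2·y: (-4, 14) → (-11, 14); (40, -2) → (41, -2); (40, -6) → (43, -6); (20, 0) → (20, 0)
T6 shear: y ← y − 1·x: (-11, 14) → (-11, 25); (41, -2) → (41, -43); (43, -6) → (43, -49); (20, 0) → (20, -20)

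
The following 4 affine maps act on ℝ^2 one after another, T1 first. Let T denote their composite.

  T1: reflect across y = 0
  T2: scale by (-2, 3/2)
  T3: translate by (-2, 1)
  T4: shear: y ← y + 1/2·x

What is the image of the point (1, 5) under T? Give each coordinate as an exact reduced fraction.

T(p) = (-4, -17/2)

T1 reflect across y = 0: (1, 5) → (1, -5)
T2 scale by (-2, 3/2): (1, -5) → (-2, -15/2)
T3 translate by (-2, 1): (-2, -15/2) → (-4, -13/2)
T4 shear: y ← y + 1/2·x: (-4, -13/2) → (-4, -17/2)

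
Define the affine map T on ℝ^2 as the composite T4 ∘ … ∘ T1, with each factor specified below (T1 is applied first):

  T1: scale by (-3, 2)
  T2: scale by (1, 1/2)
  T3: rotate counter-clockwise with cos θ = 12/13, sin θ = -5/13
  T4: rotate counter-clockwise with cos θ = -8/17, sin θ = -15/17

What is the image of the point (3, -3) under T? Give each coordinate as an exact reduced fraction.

T(p) = (1119/221, 1773/221)

T1 scale by (-3, 2): (3, -3) → (-9, -6)
T2 scale by (1, 1/2): (-9, -6) → (-9, -3)
T3 rotate counter-clockwise with cos θ = 12/13, sin θ = -5/13: (-9, -3) → (-123/13, 9/13)
T4 rotate counter-clockwise with cos θ = -8/17, sin θ = -15/17: (-123/13, 9/13) → (1119/221, 1773/221)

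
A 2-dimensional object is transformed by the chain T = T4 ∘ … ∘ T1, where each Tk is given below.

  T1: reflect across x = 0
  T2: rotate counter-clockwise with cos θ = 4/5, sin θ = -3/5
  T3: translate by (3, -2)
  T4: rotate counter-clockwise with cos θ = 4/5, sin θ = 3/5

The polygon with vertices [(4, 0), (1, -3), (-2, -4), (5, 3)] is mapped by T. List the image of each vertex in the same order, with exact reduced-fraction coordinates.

image vertices: (-2/5, 1/5), (13/5, -14/5), (28/5, -19/5), (-7/5, 16/5)

T1 reflect across x = 0: (4, 0) → (-4, 0); (1, -3) → (-1, -3); (-2, -4) → (2, -4); (5, 3) → (-5, 3)
T2 rotate counter-clockwise with cos θ = 4/5, sin θ = -3/5: (-4, 0) → (-16/5, 12/5); (-1, -3) → (-13/5, -9/5); (2, -4) → (-4/5, -22/5); (-5, 3) → (-11/5, 27/5)
T3 translate by (3, -2): (-16/5, 12/5) → (-1/5, 2/5); (-13/5, -9/5) → (2/5, -19/5); (-4/5, -22/5) → (11/5, -32/5); (-11/5, 27/5) → (4/5, 17/5)
T4 rotate counter-clockwise with cos θ = 4/5, sin θ = 3/5: (-1/5, 2/5) → (-2/5, 1/5); (2/5, -19/5) → (13/5, -14/5); (11/5, -32/5) → (28/5, -19/5); (4/5, 17/5) → (-7/5, 16/5)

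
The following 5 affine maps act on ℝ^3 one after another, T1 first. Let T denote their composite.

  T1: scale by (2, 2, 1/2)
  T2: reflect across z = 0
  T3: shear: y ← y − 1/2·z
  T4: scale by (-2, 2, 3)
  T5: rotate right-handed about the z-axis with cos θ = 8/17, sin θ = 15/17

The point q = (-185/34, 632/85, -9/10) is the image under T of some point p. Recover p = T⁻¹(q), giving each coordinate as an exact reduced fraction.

p = (-1, 2, 3/5)

T1 = [2 0 0 0; 0 2 0 0; 0 0 1/2 0; 0 0 0 1]
T2·T1 = [2 0 0 0; 0 2 0 0; 0 0 -1/2 0; 0 0 0 1]
T3·…·T1 = [2 0 0 0; 0 2 1/4 0; 0 0 -1/2 0; 0 0 0 1]
T4·…·T1 = [-4 0 0 0; 0 4 1/2 0; 0 0 -3/2 0; 0 0 0 1]
T5·…·T1 = [-32/17 -60/17 -15/34 0; -60/17 32/17 4/17 0; 0 0 -3/2 0; 0 0 0 1]
det M = 24; M⁻¹ = [-2/17 -15/68 0 0; -15/68 2/17 1/12 0; 0 0 -2/3 0; 0 0 0 1]
M⁻¹ · (-185/34, 632/85, -9/10)ᵀ = (-1, 2, 3/5)ᵀ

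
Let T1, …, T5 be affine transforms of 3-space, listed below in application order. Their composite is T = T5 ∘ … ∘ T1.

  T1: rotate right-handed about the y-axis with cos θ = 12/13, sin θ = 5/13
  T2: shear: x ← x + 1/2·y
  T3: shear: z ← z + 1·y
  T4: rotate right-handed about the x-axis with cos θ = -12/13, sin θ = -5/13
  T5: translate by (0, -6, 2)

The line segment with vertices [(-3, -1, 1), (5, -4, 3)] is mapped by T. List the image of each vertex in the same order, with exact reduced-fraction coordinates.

image vertices: (-75/26, -788/169, 235/169), (49/13, -595/169, 1090/169)

T1 rotate right-handed about the y-axis with cos θ = 12/13, sin θ = 5/13: (-3, -1, 1) → (-31/13, -1, 27/13); (5, -4, 3) → (75/13, -4, 11/13)
T2 shear: x ← x + 1/2·y: (-31/13, -1, 27/13) → (-75/26, -1, 27/13); (75/13, -4, 11/13) → (49/13, -4, 11/13)
T3 shear: z ← z + 1·y: (-75/26, -1, 27/13) → (-75/26, -1, 14/13); (49/13, -4, 11/13) → (49/13, -4, -41/13)
T4 rotate right-handed about the x-axis with cos θ = -12/13, sin θ = -5/13: (-75/26, -1, 14/13) → (-75/26, 226/169, -103/169); (49/13, -4, -41/13) → (49/13, 419/169, 752/169)
T5 translate by (0, -6, 2): (-75/26, 226/169, -103/169) → (-75/26, -788/169, 235/169); (49/13, 419/169, 752/169) → (49/13, -595/169, 1090/169)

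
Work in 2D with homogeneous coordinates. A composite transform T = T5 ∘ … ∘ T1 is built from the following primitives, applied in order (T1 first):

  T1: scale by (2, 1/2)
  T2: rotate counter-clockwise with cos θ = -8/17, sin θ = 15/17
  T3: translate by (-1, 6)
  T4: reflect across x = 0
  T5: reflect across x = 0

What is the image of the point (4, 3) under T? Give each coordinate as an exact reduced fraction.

T(p) = (-207/34, 210/17)

T1 scale by (2, 1/2): (4, 3) → (8, 3/2)
T2 rotate counter-clockwise with cos θ = -8/17, sin θ = 15/17: (8, 3/2) → (-173/34, 108/17)
T3 translate by (-1, 6): (-173/34, 108/17) → (-207/34, 210/17)
T4 reflect across x = 0: (-207/34, 210/17) → (207/34, 210/17)
T5 reflect across x = 0: (207/34, 210/17) → (-207/34, 210/17)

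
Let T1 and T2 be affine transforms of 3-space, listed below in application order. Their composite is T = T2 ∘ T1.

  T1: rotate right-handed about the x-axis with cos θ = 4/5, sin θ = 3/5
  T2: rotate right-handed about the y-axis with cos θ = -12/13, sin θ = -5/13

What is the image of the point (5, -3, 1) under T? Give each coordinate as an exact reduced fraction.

T1 rotate right-handed about the x-axis with cos θ = 4/5, sin θ = 3/5: (5, -3, 1) → (5, -3, -1)
T2 rotate right-handed about the y-axis with cos θ = -12/13, sin θ = -5/13: (5, -3, -1) → (-55/13, -3, 37/13)

T(p) = (-55/13, -3, 37/13)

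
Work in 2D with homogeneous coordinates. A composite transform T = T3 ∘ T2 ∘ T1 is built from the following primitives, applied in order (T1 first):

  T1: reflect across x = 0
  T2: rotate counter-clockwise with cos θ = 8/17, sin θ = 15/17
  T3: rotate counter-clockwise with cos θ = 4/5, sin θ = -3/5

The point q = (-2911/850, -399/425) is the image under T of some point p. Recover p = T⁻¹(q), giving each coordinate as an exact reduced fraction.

p = (7/2, 3/5)

T1 = [-1 0 0; 0 1 0; 0 0 1]
T2·T1 = [-8/17 -15/17 0; -15/17 8/17 0; 0 0 1]
T3·…·T1 = [-77/85 -36/85 0; -36/85 77/85 0; 0 0 1]
det M = -1; M⁻¹ = [-77/85 -36/85 0; -36/85 77/85 0; 0 0 1]
M⁻¹ · (-2911/850, -399/425)ᵀ = (7/2, 3/5)ᵀ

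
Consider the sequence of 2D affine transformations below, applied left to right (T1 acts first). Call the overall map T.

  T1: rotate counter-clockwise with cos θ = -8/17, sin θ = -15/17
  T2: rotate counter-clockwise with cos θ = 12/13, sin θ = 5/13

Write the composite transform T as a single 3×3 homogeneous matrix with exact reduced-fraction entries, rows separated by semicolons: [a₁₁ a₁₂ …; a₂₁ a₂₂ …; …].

T1 = [-8/17 15/17 0; -15/17 -8/17 0; 0 0 1]
T2·T1 = [-21/221 220/221 0; -220/221 -21/221 0; 0 0 1]

T = [-21/221 220/221 0; -220/221 -21/221 0; 0 0 1]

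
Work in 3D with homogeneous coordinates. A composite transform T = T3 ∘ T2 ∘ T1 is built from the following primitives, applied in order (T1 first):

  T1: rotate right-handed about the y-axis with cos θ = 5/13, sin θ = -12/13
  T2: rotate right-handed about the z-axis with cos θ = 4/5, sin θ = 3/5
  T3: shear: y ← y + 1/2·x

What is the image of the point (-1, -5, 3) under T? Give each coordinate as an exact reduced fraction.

T(p) = (31/65, -147/26, 3/13)

T1 rotate right-handed about the y-axis with cos θ = 5/13, sin θ = -12/13: (-1, -5, 3) → (-41/13, -5, 3/13)
T2 rotate right-handed about the z-axis with cos θ = 4/5, sin θ = 3/5: (-41/13, -5, 3/13) → (31/65, -383/65, 3/13)
T3 shear: y ← y + 1/2·x: (31/65, -383/65, 3/13) → (31/65, -147/26, 3/13)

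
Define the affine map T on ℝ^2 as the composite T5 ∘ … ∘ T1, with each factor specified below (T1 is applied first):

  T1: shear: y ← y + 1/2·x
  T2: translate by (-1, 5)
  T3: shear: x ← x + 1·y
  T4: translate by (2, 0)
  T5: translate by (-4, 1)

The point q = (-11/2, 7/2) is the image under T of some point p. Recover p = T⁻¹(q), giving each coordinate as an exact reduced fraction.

T1 = [1 0 0; 1/2 1 0; 0 0 1]
T2·T1 = [1 0 -1; 1/2 1 5; 0 0 1]
T3·…·T1 = [3/2 1 4; 1/2 1 5; 0 0 1]
T4·…·T1 = [3/2 1 6; 1/2 1 5; 0 0 1]
T5·…·T1 = [3/2 1 2; 1/2 1 6; 0 0 1]
det M = 1; M⁻¹ = [1 -1 4; -1/2 3/2 -8; 0 0 1]
M⁻¹ · (-11/2, 7/2)ᵀ = (-5, 0)ᵀ

p = (-5, 0)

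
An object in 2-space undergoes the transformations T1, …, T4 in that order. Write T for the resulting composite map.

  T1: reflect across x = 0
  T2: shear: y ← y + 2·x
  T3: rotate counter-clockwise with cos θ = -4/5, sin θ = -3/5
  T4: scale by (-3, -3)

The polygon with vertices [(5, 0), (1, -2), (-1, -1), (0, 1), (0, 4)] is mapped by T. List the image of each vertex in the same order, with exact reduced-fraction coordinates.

T1 reflect across x = 0: (5, 0) → (-5, 0); (1, -2) → (-1, -2); (-1, -1) → (1, -1); (0, 1) → (0, 1); (0, 4) → (0, 4)
T2 shear: y ← y + 2·x: (-5, 0) → (-5, -10); (-1, -2) → (-1, -4); (1, -1) → (1, 1); (0, 1) → (0, 1); (0, 4) → (0, 4)
T3 rotate counter-clockwise with cos θ = -4/5, sin θ = -3/5: (-5, -10) → (-2, 11); (-1, -4) → (-8/5, 19/5); (1, 1) → (-1/5, -7/5); (0, 1) → (3/5, -4/5); (0, 4) → (12/5, -16/5)
T4 scale by (-3, -3): (-2, 11) → (6, -33); (-8/5, 19/5) → (24/5, -57/5); (-1/5, -7/5) → (3/5, 21/5); (3/5, -4/5) → (-9/5, 12/5); (12/5, -16/5) → (-36/5, 48/5)

image vertices: (6, -33), (24/5, -57/5), (3/5, 21/5), (-9/5, 12/5), (-36/5, 48/5)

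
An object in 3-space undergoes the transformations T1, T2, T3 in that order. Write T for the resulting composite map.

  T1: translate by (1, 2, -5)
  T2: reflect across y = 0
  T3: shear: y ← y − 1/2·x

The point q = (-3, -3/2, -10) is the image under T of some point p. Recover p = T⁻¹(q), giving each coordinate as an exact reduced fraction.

p = (-4, 1, -5)

T1 = [1 0 0 1; 0 1 0 2; 0 0 1 -5; 0 0 0 1]
T2·T1 = [1 0 0 1; 0 -1 0 -2; 0 0 1 -5; 0 0 0 1]
T3·…·T1 = [1 0 0 1; -1/2 -1 0 -5/2; 0 0 1 -5; 0 0 0 1]
det M = -1; M⁻¹ = [1 0 0 -1; -1/2 -1 0 -2; 0 0 1 5; 0 0 0 1]
M⁻¹ · (-3, -3/2, -10)ᵀ = (-4, 1, -5)ᵀ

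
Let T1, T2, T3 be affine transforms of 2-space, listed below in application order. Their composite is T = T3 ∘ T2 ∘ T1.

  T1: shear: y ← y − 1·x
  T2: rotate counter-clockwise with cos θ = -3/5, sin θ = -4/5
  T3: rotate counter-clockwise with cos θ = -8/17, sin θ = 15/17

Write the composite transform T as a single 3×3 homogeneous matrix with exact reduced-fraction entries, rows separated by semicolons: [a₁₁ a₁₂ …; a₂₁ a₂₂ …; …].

T1 = [1 0 0; -1 1 0; 0 0 1]
T2·T1 = [-7/5 4/5 0; -1/5 -3/5 0; 0 0 1]
T3·…·T1 = [71/85 13/85 0; -97/85 84/85 0; 0 0 1]

T = [71/85 13/85 0; -97/85 84/85 0; 0 0 1]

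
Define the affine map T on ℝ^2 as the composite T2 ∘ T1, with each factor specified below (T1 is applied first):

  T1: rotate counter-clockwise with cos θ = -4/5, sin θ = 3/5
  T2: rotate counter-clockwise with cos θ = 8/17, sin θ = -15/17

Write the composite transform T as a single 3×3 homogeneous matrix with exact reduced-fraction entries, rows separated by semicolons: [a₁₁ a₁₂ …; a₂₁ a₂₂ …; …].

T = [13/85 -84/85 0; 84/85 13/85 0; 0 0 1]

T1 = [-4/5 -3/5 0; 3/5 -4/5 0; 0 0 1]
T2·T1 = [13/85 -84/85 0; 84/85 13/85 0; 0 0 1]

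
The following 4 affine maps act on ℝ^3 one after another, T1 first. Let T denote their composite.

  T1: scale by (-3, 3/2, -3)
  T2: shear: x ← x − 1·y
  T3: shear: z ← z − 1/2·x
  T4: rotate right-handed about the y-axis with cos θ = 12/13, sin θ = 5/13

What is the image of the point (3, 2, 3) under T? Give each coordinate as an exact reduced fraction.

T(p) = (-159/13, 3, 24/13)

T1 scale by (-3, 3/2, -3): (3, 2, 3) → (-9, 3, -9)
T2 shear: x ← x − 1·y: (-9, 3, -9) → (-12, 3, -9)
T3 shear: z ← z − 1/2·x: (-12, 3, -9) → (-12, 3, -3)
T4 rotate right-handed about the y-axis with cos θ = 12/13, sin θ = 5/13: (-12, 3, -3) → (-159/13, 3, 24/13)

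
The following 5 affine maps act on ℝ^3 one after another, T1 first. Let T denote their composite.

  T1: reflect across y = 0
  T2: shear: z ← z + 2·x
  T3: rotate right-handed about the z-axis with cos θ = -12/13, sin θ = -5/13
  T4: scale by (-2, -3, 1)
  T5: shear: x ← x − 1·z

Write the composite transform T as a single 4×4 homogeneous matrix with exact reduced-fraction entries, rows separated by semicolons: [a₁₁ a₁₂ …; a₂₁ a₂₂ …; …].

T1 = [1 0 0 0; 0 -1 0 0; 0 0 1 0; 0 0 0 1]
T2·T1 = [1 0 0 0; 0 -1 0 0; 2 0 1 0; 0 0 0 1]
T3·…·T1 = [-12/13 -5/13 0 0; -5/13 12/13 0 0; 2 0 1 0; 0 0 0 1]
T4·…·T1 = [24/13 10/13 0 0; 15/13 -36/13 0 0; 2 0 1 0; 0 0 0 1]
T5·…·T1 = [-2/13 10/13 -1 0; 15/13 -36/13 0 0; 2 0 1 0; 0 0 0 1]

T = [-2/13 10/13 -1 0; 15/13 -36/13 0 0; 2 0 1 0; 0 0 0 1]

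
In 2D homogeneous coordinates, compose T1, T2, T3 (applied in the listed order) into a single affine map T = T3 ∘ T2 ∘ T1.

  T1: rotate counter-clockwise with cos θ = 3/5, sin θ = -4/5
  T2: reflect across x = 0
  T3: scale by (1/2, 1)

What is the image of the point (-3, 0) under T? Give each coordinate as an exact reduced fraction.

T(p) = (9/10, 12/5)

T1 rotate counter-clockwise with cos θ = 3/5, sin θ = -4/5: (-3, 0) → (-9/5, 12/5)
T2 reflect across x = 0: (-9/5, 12/5) → (9/5, 12/5)
T3 scale by (1/2, 1): (9/5, 12/5) → (9/10, 12/5)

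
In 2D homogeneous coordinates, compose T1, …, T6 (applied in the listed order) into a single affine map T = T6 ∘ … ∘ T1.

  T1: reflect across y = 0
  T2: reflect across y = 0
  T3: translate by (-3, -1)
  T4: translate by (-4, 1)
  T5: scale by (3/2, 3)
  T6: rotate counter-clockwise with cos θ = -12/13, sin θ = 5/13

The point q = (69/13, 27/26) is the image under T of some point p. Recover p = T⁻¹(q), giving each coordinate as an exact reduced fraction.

p = (4, -1)

T1 = [1 0 0; 0 -1 0; 0 0 1]
T2·T1 = [1 0 0; 0 1 0; 0 0 1]
T3·…·T1 = [1 0 -3; 0 1 -1; 0 0 1]
T4·…·T1 = [1 0 -7; 0 1 0; 0 0 1]
T5·…·T1 = [3/2 0 -21/2; 0 3 0; 0 0 1]
T6·…·T1 = [-18/13 -15/13 126/13; 15/26 -36/13 -105/26; 0 0 1]
det M = 9/2; M⁻¹ = [-8/13 10/39 7; -5/39 -4/13 0; 0 0 1]
M⁻¹ · (69/13, 27/26)ᵀ = (4, -1)ᵀ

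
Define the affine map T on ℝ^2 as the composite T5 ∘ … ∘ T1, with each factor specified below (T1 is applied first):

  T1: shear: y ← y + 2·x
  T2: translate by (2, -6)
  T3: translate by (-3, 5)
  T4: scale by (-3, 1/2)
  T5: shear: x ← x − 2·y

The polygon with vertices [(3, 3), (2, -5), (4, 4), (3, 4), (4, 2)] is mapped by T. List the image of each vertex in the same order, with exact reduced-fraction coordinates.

image vertices: (-14, 4), (-1, -1), (-20, 11/2), (-15, 9/2), (-18, 9/2)

T1 shear: y ← y + 2·x: (3, 3) → (3, 9); (2, -5) → (2, -1); (4, 4) → (4, 12); (3, 4) → (3, 10); (4, 2) → (4, 10)
T2 translate by (2, -6): (3, 9) → (5, 3); (2, -1) → (4, -7); (4, 12) → (6, 6); (3, 10) → (5, 4); (4, 10) → (6, 4)
T3 translate by (-3, 5): (5, 3) → (2, 8); (4, -7) → (1, -2); (6, 6) → (3, 11); (5, 4) → (2, 9); (6, 4) → (3, 9)
T4 scale by (-3, 1/2): (2, 8) → (-6, 4); (1, -2) → (-3, -1); (3, 11) → (-9, 11/2); (2, 9) → (-6, 9/2); (3, 9) → (-9, 9/2)
T5 shear: x ← x − 2·y: (-6, 4) → (-14, 4); (-3, -1) → (-1, -1); (-9, 11/2) → (-20, 11/2); (-6, 9/2) → (-15, 9/2); (-9, 9/2) → (-18, 9/2)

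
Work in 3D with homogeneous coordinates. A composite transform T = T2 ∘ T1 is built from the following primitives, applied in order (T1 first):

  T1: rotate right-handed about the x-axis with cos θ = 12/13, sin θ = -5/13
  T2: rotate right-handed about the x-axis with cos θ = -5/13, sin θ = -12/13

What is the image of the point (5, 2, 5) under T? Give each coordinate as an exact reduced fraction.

T1 rotate right-handed about the x-axis with cos θ = 12/13, sin θ = -5/13: (5, 2, 5) → (5, 49/13, 50/13)
T2 rotate right-handed about the x-axis with cos θ = -5/13, sin θ = -12/13: (5, 49/13, 50/13) → (5, 355/169, -838/169)

T(p) = (5, 355/169, -838/169)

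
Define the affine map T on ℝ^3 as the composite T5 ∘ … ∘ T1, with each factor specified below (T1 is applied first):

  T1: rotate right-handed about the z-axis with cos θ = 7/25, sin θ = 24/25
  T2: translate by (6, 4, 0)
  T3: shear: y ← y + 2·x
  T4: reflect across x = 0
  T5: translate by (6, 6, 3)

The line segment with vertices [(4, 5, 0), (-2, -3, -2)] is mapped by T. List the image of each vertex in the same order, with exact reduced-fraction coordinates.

image vertices: (92/25, 497/25, 3), (-58/25, 597/25, 1)

T1 rotate right-handed about the z-axis with cos θ = 7/25, sin θ = 24/25: (4, 5, 0) → (-92/25, 131/25, 0); (-2, -3, -2) → (58/25, -69/25, -2)
T2 translate by (6, 4, 0): (-92/25, 131/25, 0) → (58/25, 231/25, 0); (58/25, -69/25, -2) → (208/25, 31/25, -2)
T3 shear: y ← y + 2·x: (58/25, 231/25, 0) → (58/25, 347/25, 0); (208/25, 31/25, -2) → (208/25, 447/25, -2)
T4 reflect across x = 0: (58/25, 347/25, 0) → (-58/25, 347/25, 0); (208/25, 447/25, -2) → (-208/25, 447/25, -2)
T5 translate by (6, 6, 3): (-58/25, 347/25, 0) → (92/25, 497/25, 3); (-208/25, 447/25, -2) → (-58/25, 597/25, 1)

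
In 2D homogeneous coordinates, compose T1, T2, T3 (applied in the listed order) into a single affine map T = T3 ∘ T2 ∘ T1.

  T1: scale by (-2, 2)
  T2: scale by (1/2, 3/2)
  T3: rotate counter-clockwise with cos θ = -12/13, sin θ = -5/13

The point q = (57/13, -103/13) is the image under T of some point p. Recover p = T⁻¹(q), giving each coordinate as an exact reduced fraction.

p = (1, 3)

T1 = [-2 0 0; 0 2 0; 0 0 1]
T2·T1 = [-1 0 0; 0 3 0; 0 0 1]
T3·…·T1 = [12/13 15/13 0; 5/13 -36/13 0; 0 0 1]
det M = -3; M⁻¹ = [12/13 5/13 0; 5/39 -4/13 0; 0 0 1]
M⁻¹ · (57/13, -103/13)ᵀ = (1, 3)ᵀ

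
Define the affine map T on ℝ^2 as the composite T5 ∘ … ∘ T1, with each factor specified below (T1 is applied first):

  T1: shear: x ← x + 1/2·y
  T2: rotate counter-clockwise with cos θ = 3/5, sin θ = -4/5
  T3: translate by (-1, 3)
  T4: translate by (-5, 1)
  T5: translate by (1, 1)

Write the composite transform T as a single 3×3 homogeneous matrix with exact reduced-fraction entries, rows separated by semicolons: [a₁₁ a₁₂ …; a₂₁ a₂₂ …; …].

T1 = [1 1/2 0; 0 1 0; 0 0 1]
T2·T1 = [3/5 11/10 0; -4/5 1/5 0; 0 0 1]
T3·…·T1 = [3/5 11/10 -1; -4/5 1/5 3; 0 0 1]
T4·…·T1 = [3/5 11/10 -6; -4/5 1/5 4; 0 0 1]
T5·…·T1 = [3/5 11/10 -5; -4/5 1/5 5; 0 0 1]

T = [3/5 11/10 -5; -4/5 1/5 5; 0 0 1]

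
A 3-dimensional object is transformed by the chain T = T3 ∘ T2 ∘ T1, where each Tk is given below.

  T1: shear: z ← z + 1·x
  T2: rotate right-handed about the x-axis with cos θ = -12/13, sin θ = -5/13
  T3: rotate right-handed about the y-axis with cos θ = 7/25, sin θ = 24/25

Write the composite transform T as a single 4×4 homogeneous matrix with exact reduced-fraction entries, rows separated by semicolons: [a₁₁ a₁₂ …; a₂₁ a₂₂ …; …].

T = [-197/325 -24/65 -288/325 0; 5/13 -12/13 5/13 0; -396/325 -7/65 -84/325 0; 0 0 0 1]

T1 = [1 0 0 0; 0 1 0 0; 1 0 1 0; 0 0 0 1]
T2·T1 = [1 0 0 0; 5/13 -12/13 5/13 0; -12/13 -5/13 -12/13 0; 0 0 0 1]
T3·…·T1 = [-197/325 -24/65 -288/325 0; 5/13 -12/13 5/13 0; -396/325 -7/65 -84/325 0; 0 0 0 1]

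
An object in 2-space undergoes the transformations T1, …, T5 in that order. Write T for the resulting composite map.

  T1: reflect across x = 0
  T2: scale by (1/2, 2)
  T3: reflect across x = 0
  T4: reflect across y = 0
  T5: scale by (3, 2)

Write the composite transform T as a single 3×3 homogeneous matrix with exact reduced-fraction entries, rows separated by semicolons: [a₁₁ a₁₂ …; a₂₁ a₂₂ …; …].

T1 = [-1 0 0; 0 1 0; 0 0 1]
T2·T1 = [-1/2 0 0; 0 2 0; 0 0 1]
T3·…·T1 = [1/2 0 0; 0 2 0; 0 0 1]
T4·…·T1 = [1/2 0 0; 0 -2 0; 0 0 1]
T5·…·T1 = [3/2 0 0; 0 -4 0; 0 0 1]

T = [3/2 0 0; 0 -4 0; 0 0 1]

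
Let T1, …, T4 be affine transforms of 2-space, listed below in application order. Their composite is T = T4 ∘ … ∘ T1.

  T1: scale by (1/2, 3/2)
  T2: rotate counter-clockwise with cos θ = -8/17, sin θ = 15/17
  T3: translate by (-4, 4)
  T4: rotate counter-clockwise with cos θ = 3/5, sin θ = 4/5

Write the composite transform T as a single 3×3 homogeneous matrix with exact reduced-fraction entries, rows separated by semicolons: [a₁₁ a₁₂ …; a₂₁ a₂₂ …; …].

T1 = [1/2 0 0; 0 3/2 0; 0 0 1]
T2·T1 = [-4/17 -45/34 0; 15/34 -12/17 0; 0 0 1]
T3·…·T1 = [-4/17 -45/34 -4; 15/34 -12/17 4; 0 0 1]
T4·…·T1 = [-42/85 -39/170 -28/5; 13/170 -126/85 -4/5; 0 0 1]

T = [-42/85 -39/170 -28/5; 13/170 -126/85 -4/5; 0 0 1]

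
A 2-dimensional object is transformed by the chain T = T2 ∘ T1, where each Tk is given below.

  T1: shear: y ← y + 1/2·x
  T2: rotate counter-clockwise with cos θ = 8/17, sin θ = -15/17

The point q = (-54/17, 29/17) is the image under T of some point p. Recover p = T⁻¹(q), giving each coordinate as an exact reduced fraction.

p = (-3, -1/2)

T1 = [1 0 0; 1/2 1 0; 0 0 1]
T2·T1 = [31/34 15/17 0; -11/17 8/17 0; 0 0 1]
det M = 1; M⁻¹ = [8/17 -15/17 0; 11/17 31/34 0; 0 0 1]
M⁻¹ · (-54/17, 29/17)ᵀ = (-3, -1/2)ᵀ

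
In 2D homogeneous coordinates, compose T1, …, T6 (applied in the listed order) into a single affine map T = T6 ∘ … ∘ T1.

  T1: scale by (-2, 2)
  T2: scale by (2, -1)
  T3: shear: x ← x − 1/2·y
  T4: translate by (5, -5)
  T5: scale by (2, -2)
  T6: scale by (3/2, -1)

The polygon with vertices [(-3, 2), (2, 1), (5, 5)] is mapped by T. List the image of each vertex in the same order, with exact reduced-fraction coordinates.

image vertices: (57, -18), (-6, -14), (-30, -30)

T1 scale by (-2, 2): (-3, 2) → (6, 4); (2, 1) → (-4, 2); (5, 5) → (-10, 10)
T2 scale by (2, -1): (6, 4) → (12, -4); (-4, 2) → (-8, -2); (-10, 10) → (-20, -10)
T3 shear: x ← x − 1/2·y: (12, -4) → (14, -4); (-8, -2) → (-7, -2); (-20, -10) → (-15, -10)
T4 translate by (5, -5): (14, -4) → (19, -9); (-7, -2) → (-2, -7); (-15, -10) → (-10, -15)
T5 scale by (2, -2): (19, -9) → (38, 18); (-2, -7) → (-4, 14); (-10, -15) → (-20, 30)
T6 scale by (3/2, -1): (38, 18) → (57, -18); (-4, 14) → (-6, -14); (-20, 30) → (-30, -30)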